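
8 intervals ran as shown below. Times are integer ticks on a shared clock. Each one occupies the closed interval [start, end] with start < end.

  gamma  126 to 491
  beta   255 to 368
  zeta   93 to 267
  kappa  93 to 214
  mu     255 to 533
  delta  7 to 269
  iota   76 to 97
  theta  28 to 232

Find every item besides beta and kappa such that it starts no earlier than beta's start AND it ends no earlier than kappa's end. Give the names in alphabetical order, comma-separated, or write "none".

Conditions: its start is no earlier than beta's start (X.start >= 255) AND its end is no earlier than kappa's end (X.end >= 214).
delta: start 7 >= 255? ✗; end 269 >= 214? ✓ → no.
gamma: start 126 >= 255? ✗; end 491 >= 214? ✓ → no.
iota: start 76 >= 255? ✗; end 97 >= 214? ✗ → no.
mu: start 255 >= 255? ✓; end 533 >= 214? ✓ → yes.
theta: start 28 >= 255? ✗; end 232 >= 214? ✓ → no.
zeta: start 93 >= 255? ✗; end 267 >= 214? ✓ → no.
Result: mu.

mu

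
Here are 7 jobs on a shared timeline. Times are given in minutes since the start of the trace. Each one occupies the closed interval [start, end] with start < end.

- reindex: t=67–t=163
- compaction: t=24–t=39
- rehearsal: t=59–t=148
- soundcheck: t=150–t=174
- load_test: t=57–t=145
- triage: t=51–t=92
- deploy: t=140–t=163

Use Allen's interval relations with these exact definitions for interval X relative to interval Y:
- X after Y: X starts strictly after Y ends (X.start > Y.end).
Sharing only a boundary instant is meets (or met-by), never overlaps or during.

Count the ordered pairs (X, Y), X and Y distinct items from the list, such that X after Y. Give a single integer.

Checking all 42 ordered pairs for relation 'after'; matching pairs in alphabetical order:
(deploy, compaction): deploy after compaction ✓
(deploy, triage): deploy after triage ✓
(load_test, compaction): load_test after compaction ✓
(rehearsal, compaction): rehearsal after compaction ✓
(reindex, compaction): reindex after compaction ✓
(soundcheck, compaction): soundcheck after compaction ✓
(soundcheck, load_test): soundcheck after load_test ✓
(soundcheck, rehearsal): soundcheck after rehearsal ✓
(soundcheck, triage): soundcheck after triage ✓
(triage, compaction): triage after compaction ✓
Count: 10.

10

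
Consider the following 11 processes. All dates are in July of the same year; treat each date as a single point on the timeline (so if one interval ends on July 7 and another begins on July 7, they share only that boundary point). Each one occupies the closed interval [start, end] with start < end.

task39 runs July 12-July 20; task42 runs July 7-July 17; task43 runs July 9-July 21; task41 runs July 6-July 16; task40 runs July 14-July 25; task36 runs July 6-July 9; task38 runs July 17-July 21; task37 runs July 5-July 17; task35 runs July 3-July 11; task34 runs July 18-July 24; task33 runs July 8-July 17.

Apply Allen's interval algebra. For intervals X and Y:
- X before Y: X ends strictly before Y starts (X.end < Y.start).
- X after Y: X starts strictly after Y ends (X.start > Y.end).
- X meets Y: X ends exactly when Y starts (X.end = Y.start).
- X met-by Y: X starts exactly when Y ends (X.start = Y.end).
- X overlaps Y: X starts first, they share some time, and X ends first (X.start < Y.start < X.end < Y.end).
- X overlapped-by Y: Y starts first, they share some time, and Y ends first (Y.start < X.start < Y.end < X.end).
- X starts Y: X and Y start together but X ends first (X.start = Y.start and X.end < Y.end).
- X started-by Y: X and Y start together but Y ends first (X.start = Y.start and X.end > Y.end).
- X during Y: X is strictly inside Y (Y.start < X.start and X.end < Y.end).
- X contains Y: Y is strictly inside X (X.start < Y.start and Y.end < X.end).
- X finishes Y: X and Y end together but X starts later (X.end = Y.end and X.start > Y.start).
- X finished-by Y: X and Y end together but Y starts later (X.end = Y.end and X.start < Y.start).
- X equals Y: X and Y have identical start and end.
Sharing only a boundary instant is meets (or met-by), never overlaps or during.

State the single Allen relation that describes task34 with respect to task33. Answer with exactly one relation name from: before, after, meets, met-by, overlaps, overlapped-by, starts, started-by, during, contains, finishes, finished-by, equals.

after

task34 = [July 18, July 24]; task33 = [July 8, July 17].
Compare endpoints: task34.start > task33.start, task34.start > task33.end, task34.end > task33.start, task34.end > task33.end.
That pattern is 'after'.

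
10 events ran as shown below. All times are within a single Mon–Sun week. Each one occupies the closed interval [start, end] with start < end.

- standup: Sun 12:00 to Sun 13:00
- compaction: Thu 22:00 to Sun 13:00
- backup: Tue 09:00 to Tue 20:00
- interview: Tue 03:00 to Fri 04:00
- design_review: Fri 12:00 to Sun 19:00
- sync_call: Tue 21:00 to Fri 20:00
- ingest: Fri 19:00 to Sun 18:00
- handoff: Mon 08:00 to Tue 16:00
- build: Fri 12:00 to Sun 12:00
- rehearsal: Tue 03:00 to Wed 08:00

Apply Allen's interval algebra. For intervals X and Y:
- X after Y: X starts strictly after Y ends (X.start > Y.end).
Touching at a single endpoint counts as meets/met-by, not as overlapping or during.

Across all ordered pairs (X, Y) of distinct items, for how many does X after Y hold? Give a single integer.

22

Checking all 90 ordered pairs for relation 'after'; matching pairs in alphabetical order:
(build, backup): build after backup ✓
(build, handoff): build after handoff ✓
(build, interview): build after interview ✓
(build, rehearsal): build after rehearsal ✓
(compaction, backup): compaction after backup ✓
(compaction, handoff): compaction after handoff ✓
(compaction, rehearsal): compaction after rehearsal ✓
(design_review, backup): design_review after backup ✓
(design_review, handoff): design_review after handoff ✓
(design_review, interview): design_review after interview ✓
(design_review, rehearsal): design_review after rehearsal ✓
(ingest, backup): ingest after backup ✓
(ingest, handoff): ingest after handoff ✓
(ingest, interview): ingest after interview ✓
(ingest, rehearsal): ingest after rehearsal ✓
(standup, backup): standup after backup ✓
(standup, handoff): standup after handoff ✓
(standup, interview): standup after interview ✓
(standup, rehearsal): standup after rehearsal ✓
(standup, sync_call): standup after sync_call ✓
(sync_call, backup): sync_call after backup ✓
(sync_call, handoff): sync_call after handoff ✓
Count: 22.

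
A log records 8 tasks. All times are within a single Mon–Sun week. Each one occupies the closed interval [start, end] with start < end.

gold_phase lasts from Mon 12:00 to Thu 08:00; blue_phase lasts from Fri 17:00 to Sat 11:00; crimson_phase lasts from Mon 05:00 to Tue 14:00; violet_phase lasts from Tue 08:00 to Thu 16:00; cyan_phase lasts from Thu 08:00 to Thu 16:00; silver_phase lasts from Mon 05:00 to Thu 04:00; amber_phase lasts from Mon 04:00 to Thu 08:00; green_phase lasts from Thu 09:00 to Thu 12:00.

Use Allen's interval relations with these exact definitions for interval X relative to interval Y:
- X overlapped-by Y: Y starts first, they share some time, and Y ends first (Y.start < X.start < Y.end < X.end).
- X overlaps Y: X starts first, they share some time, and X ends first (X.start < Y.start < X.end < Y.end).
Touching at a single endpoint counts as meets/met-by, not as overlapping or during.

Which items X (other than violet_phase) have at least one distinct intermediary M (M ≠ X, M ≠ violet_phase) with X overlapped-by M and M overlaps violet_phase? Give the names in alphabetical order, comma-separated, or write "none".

gold_phase

Target violet_phase = [Tue 08:00, Thu 16:00].
Intermediaries M with M overlaps violet_phase: amber_phase, crimson_phase, gold_phase, silver_phase.
Via amber_phase — items with X overlapped-by amber_phase: none.
Via crimson_phase — items with X overlapped-by crimson_phase: gold_phase.
Via gold_phase — items with X overlapped-by gold_phase: none.
Via silver_phase — items with X overlapped-by silver_phase: gold_phase.
Union: gold_phase.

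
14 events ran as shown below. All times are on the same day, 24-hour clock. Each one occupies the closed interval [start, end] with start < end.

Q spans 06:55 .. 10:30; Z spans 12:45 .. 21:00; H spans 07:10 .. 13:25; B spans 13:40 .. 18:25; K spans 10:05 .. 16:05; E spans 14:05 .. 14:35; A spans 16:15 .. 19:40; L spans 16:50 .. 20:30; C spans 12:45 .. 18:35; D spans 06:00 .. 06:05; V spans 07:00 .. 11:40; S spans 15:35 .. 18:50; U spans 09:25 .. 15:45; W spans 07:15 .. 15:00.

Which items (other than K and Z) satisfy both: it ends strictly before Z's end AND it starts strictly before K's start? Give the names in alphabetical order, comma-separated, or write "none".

Conditions: its end is strictly before Z's end (X.end < 21:00) AND its start is strictly before K's start (X.start < 10:05).
A: end 19:40 < 21:00? ✓; start 16:15 < 10:05? ✗ → no.
B: end 18:25 < 21:00? ✓; start 13:40 < 10:05? ✗ → no.
C: end 18:35 < 21:00? ✓; start 12:45 < 10:05? ✗ → no.
D: end 06:05 < 21:00? ✓; start 06:00 < 10:05? ✓ → yes.
E: end 14:35 < 21:00? ✓; start 14:05 < 10:05? ✗ → no.
H: end 13:25 < 21:00? ✓; start 07:10 < 10:05? ✓ → yes.
L: end 20:30 < 21:00? ✓; start 16:50 < 10:05? ✗ → no.
Q: end 10:30 < 21:00? ✓; start 06:55 < 10:05? ✓ → yes.
S: end 18:50 < 21:00? ✓; start 15:35 < 10:05? ✗ → no.
U: end 15:45 < 21:00? ✓; start 09:25 < 10:05? ✓ → yes.
V: end 11:40 < 21:00? ✓; start 07:00 < 10:05? ✓ → yes.
W: end 15:00 < 21:00? ✓; start 07:15 < 10:05? ✓ → yes.
Result: D, H, Q, U, V, W.

D, H, Q, U, V, W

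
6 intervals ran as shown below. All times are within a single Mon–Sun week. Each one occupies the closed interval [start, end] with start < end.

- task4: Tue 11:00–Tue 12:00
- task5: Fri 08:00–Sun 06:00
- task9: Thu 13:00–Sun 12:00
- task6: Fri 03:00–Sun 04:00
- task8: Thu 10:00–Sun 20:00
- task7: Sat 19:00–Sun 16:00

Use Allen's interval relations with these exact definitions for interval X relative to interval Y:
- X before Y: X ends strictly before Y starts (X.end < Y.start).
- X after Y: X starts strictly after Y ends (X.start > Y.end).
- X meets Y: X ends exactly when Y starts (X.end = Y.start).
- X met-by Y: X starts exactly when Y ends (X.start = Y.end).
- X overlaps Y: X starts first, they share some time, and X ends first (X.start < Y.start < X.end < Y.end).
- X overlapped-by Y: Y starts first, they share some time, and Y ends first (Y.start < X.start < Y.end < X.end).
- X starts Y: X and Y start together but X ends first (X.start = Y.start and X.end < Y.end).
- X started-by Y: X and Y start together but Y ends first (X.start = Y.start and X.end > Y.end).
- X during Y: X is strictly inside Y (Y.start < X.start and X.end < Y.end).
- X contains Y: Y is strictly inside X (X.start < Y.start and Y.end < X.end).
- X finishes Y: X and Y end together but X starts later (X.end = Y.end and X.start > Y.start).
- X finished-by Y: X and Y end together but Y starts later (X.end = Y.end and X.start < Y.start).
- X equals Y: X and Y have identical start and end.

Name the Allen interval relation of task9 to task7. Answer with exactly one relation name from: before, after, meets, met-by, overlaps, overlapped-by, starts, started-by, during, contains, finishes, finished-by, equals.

overlaps

task9 = [Thu 13:00, Sun 12:00]; task7 = [Sat 19:00, Sun 16:00].
Compare endpoints: task9.start < task7.start, task9.start < task7.end, task9.end > task7.start, task9.end < task7.end.
That pattern is 'overlaps'.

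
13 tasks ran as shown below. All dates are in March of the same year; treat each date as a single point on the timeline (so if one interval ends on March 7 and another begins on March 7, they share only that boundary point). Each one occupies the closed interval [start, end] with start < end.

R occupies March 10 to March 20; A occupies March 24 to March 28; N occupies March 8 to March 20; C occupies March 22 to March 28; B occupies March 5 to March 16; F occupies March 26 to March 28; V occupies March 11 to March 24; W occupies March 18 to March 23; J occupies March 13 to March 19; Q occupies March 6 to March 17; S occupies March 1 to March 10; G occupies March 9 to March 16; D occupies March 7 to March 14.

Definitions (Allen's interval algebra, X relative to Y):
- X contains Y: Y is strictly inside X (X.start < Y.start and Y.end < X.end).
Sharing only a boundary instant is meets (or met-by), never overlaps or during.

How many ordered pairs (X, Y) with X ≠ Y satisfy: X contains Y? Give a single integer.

Checking all 156 ordered pairs for relation 'contains'; matching pairs in alphabetical order:
(B, D): B contains D ✓
(N, G): N contains G ✓
(N, J): N contains J ✓
(Q, D): Q contains D ✓
(Q, G): Q contains G ✓
(R, J): R contains J ✓
(V, J): V contains J ✓
(V, W): V contains W ✓
Count: 8.

8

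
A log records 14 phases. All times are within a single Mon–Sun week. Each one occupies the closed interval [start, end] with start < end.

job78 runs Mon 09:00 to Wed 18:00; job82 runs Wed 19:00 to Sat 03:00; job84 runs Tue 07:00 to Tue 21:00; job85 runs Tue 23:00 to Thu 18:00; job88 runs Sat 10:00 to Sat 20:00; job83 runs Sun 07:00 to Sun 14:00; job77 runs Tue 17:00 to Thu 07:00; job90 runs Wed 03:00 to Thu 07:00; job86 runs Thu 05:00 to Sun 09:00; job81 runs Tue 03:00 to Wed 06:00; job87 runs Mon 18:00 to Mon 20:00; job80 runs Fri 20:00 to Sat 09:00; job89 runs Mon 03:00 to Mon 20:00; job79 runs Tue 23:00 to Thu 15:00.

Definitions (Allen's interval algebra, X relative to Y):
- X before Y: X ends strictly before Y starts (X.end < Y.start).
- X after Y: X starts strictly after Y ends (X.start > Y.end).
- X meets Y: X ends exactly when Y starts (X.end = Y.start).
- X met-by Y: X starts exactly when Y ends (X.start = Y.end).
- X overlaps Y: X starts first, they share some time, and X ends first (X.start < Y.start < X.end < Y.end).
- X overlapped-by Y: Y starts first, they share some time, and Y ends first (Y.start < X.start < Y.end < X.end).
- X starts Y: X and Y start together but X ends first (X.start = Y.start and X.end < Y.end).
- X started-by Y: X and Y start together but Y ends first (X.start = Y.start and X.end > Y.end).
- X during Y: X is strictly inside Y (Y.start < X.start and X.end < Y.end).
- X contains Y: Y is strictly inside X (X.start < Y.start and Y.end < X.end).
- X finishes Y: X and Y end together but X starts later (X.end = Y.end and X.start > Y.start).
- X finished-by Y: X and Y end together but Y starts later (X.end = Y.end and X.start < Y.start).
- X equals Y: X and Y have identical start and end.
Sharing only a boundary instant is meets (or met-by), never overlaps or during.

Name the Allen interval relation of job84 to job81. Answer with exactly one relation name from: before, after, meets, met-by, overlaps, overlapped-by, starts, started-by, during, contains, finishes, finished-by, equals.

job84 = [Tue 07:00, Tue 21:00]; job81 = [Tue 03:00, Wed 06:00].
Compare endpoints: job84.start > job81.start, job84.start < job81.end, job84.end > job81.start, job84.end < job81.end.
That pattern is 'during'.

during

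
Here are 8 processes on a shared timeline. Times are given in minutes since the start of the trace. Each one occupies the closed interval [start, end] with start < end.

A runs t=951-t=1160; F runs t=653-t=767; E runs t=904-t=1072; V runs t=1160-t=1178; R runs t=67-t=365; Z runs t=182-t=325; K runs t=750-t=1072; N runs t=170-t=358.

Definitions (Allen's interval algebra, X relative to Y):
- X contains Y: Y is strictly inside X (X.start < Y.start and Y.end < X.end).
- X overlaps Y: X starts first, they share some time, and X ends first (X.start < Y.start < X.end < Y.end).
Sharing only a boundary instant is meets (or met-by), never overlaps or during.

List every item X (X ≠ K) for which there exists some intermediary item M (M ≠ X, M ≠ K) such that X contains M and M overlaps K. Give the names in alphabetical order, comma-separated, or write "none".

none

Target K = [t=750, t=1072].
Intermediaries M with M overlaps K: F.
Via F — items with X contains F: none.
Union: none.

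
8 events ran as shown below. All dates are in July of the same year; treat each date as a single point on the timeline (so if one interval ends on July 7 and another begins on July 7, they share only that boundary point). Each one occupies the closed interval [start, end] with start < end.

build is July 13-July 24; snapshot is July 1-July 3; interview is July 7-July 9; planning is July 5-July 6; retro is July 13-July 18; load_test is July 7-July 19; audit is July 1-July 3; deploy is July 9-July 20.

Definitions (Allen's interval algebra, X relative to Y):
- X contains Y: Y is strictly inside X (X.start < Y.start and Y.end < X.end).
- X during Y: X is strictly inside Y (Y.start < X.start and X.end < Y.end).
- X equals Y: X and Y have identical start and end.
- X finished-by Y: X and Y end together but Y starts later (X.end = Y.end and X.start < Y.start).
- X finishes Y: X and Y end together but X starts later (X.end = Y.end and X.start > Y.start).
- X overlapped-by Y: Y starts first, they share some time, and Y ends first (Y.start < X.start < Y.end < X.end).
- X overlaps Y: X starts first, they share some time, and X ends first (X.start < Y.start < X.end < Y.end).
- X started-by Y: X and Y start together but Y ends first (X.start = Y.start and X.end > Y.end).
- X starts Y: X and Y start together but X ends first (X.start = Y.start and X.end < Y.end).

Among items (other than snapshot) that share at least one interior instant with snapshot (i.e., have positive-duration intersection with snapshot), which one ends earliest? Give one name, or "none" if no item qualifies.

Target snapshot = [July 1, July 3].
audit [July 1, July 3] → equals → candidate.
build [July 13, July 24] → after → excluded.
deploy [July 9, July 20] → after → excluded.
interview [July 7, July 9] → after → excluded.
load_test [July 7, July 19] → after → excluded.
planning [July 5, July 6] → after → excluded.
retro [July 13, July 18] → after → excluded.
Among candidates, earliest end is July 3 → audit.

audit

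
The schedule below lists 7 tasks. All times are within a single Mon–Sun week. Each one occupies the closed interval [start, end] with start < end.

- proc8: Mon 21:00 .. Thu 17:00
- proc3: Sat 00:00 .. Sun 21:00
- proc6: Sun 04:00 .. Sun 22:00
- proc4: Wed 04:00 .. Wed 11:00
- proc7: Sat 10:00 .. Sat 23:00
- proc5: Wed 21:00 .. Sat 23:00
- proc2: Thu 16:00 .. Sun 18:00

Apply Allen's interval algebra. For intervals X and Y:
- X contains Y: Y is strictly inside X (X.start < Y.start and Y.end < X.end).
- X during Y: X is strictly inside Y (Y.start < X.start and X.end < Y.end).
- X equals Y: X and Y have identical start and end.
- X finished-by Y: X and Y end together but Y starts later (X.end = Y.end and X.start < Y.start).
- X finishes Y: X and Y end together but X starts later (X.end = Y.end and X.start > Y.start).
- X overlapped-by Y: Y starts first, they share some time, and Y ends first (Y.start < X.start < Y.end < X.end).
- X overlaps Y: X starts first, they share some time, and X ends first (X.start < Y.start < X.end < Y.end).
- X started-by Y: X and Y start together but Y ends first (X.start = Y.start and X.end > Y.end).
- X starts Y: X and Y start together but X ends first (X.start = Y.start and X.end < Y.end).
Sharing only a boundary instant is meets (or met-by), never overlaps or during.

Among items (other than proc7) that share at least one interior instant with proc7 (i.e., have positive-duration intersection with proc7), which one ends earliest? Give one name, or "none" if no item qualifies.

Target proc7 = [Sat 10:00, Sat 23:00].
proc2 [Thu 16:00, Sun 18:00] → contains → candidate.
proc3 [Sat 00:00, Sun 21:00] → contains → candidate.
proc4 [Wed 04:00, Wed 11:00] → before → excluded.
proc5 [Wed 21:00, Sat 23:00] → finished-by → candidate.
proc6 [Sun 04:00, Sun 22:00] → after → excluded.
proc8 [Mon 21:00, Thu 17:00] → before → excluded.
Among candidates, earliest end is Sat 23:00 → proc5.

proc5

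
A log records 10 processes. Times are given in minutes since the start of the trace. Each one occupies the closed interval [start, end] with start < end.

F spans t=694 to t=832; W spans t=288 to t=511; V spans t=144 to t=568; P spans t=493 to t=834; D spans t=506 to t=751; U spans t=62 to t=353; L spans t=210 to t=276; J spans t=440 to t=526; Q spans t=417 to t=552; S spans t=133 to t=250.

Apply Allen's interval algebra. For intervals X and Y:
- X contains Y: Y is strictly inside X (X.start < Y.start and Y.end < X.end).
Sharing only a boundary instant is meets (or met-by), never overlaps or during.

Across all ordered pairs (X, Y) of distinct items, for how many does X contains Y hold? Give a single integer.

Checking all 90 ordered pairs for relation 'contains'; matching pairs in alphabetical order:
(P, D): P contains D ✓
(P, F): P contains F ✓
(Q, J): Q contains J ✓
(U, L): U contains L ✓
(U, S): U contains S ✓
(V, J): V contains J ✓
(V, L): V contains L ✓
(V, Q): V contains Q ✓
(V, W): V contains W ✓
Count: 9.

9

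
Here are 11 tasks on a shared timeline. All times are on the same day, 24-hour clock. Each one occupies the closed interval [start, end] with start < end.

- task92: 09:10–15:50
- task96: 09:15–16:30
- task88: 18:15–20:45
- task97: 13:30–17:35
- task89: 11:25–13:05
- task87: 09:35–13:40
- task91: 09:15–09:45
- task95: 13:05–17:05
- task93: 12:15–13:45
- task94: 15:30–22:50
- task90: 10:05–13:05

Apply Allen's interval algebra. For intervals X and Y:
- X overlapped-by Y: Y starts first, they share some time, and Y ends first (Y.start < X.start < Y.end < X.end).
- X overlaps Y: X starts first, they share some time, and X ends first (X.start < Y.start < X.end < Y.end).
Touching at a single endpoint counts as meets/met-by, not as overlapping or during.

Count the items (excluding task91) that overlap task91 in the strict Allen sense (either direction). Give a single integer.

1

Target task91 = [09:15, 09:45].
task87 [09:35, 13:40] → overlapped-by → counts.
task88 [18:15, 20:45] → after → no.
task89 [11:25, 13:05] → after → no.
task90 [10:05, 13:05] → after → no.
task92 [09:10, 15:50] → contains → no.
task93 [12:15, 13:45] → after → no.
task94 [15:30, 22:50] → after → no.
task95 [13:05, 17:05] → after → no.
task96 [09:15, 16:30] → started-by → no.
task97 [13:30, 17:35] → after → no.
Total: 1.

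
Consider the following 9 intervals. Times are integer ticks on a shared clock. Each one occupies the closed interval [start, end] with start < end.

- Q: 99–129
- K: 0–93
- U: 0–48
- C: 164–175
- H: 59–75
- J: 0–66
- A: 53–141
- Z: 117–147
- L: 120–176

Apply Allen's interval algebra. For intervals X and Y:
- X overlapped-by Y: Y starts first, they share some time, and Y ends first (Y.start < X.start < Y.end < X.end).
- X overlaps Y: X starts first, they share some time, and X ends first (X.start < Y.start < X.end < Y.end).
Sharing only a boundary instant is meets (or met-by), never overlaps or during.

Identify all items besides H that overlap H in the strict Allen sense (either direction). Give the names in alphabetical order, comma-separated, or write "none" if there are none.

J

Target H = [59, 75].
A [53, 141] → contains → no.
C [164, 175] → after → no.
J [0, 66] → overlaps → yes.
K [0, 93] → contains → no.
L [120, 176] → after → no.
Q [99, 129] → after → no.
U [0, 48] → before → no.
Z [117, 147] → after → no.
Result: J.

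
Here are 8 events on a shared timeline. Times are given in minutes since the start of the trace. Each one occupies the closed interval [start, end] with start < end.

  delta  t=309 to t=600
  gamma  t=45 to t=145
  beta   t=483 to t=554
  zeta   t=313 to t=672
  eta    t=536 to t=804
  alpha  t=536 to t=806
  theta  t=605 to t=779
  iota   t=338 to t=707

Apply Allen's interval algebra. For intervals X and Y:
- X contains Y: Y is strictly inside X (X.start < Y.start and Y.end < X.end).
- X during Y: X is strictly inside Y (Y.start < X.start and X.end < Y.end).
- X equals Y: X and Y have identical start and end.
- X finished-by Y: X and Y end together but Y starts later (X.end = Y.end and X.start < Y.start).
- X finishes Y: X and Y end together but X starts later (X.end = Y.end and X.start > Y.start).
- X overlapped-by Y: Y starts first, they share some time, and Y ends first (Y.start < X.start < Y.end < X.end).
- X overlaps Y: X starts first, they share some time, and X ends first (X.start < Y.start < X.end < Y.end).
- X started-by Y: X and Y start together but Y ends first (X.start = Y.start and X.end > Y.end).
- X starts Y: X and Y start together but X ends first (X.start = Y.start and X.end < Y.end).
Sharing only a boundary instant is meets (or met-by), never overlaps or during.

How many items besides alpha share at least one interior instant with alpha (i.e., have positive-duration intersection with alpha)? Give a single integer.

Target alpha = [t=536, t=806].
beta [t=483, t=554] → overlaps → counts.
delta [t=309, t=600] → overlaps → counts.
eta [t=536, t=804] → starts → counts.
gamma [t=45, t=145] → before → no.
iota [t=338, t=707] → overlaps → counts.
theta [t=605, t=779] → during → counts.
zeta [t=313, t=672] → overlaps → counts.
Total: 6.

6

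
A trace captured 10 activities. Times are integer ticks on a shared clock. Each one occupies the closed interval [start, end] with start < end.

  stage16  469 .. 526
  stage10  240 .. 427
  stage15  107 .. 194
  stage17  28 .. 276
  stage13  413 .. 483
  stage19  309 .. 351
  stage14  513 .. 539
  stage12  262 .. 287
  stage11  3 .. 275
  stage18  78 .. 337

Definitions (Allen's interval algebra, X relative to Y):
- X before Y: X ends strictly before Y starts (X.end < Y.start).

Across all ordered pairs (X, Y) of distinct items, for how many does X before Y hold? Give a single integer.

Checking all 90 ordered pairs for relation 'before'; matching pairs in alphabetical order:
(stage10, stage14): stage10 before stage14 ✓
(stage10, stage16): stage10 before stage16 ✓
(stage11, stage13): stage11 before stage13 ✓
(stage11, stage14): stage11 before stage14 ✓
(stage11, stage16): stage11 before stage16 ✓
(stage11, stage19): stage11 before stage19 ✓
(stage12, stage13): stage12 before stage13 ✓
(stage12, stage14): stage12 before stage14 ✓
(stage12, stage16): stage12 before stage16 ✓
(stage12, stage19): stage12 before stage19 ✓
(stage13, stage14): stage13 before stage14 ✓
(stage15, stage10): stage15 before stage10 ✓
(stage15, stage12): stage15 before stage12 ✓
(stage15, stage13): stage15 before stage13 ✓
(stage15, stage14): stage15 before stage14 ✓
(stage15, stage16): stage15 before stage16 ✓
(stage15, stage19): stage15 before stage19 ✓
(stage17, stage13): stage17 before stage13 ✓
(stage17, stage14): stage17 before stage14 ✓
(stage17, stage16): stage17 before stage16 ✓
(stage17, stage19): stage17 before stage19 ✓
(stage18, stage13): stage18 before stage13 ✓
(stage18, stage14): stage18 before stage14 ✓
(stage18, stage16): stage18 before stage16 ✓
... plus 3 further pairs not listed.
Count: 27.

27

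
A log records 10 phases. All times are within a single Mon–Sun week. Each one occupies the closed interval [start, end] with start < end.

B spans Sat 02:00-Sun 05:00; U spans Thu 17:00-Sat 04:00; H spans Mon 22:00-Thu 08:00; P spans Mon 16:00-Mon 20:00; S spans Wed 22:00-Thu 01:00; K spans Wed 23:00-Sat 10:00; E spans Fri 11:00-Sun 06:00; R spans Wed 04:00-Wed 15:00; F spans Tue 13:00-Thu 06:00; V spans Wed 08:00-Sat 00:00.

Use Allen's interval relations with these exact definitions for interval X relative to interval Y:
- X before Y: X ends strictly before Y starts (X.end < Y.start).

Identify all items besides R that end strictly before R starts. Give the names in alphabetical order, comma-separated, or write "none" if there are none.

Target R = [Wed 04:00, Wed 15:00].
B [Sat 02:00, Sun 05:00] → after → no.
E [Fri 11:00, Sun 06:00] → after → no.
F [Tue 13:00, Thu 06:00] → contains → no.
H [Mon 22:00, Thu 08:00] → contains → no.
K [Wed 23:00, Sat 10:00] → after → no.
P [Mon 16:00, Mon 20:00] → before → yes.
S [Wed 22:00, Thu 01:00] → after → no.
U [Thu 17:00, Sat 04:00] → after → no.
V [Wed 08:00, Sat 00:00] → overlapped-by → no.
Result: P.

P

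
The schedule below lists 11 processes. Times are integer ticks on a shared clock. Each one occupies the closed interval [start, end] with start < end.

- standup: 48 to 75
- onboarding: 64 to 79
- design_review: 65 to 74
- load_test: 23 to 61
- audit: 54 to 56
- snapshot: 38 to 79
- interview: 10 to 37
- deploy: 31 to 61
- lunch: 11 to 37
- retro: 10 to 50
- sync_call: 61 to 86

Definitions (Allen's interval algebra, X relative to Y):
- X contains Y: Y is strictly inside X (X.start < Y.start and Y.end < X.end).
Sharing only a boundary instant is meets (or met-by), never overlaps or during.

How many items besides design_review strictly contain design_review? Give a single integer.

4

Target design_review = [65, 74].
audit [54, 56] → before → no.
deploy [31, 61] → before → no.
interview [10, 37] → before → no.
load_test [23, 61] → before → no.
lunch [11, 37] → before → no.
onboarding [64, 79] → contains → counts.
retro [10, 50] → before → no.
snapshot [38, 79] → contains → counts.
standup [48, 75] → contains → counts.
sync_call [61, 86] → contains → counts.
Total: 4.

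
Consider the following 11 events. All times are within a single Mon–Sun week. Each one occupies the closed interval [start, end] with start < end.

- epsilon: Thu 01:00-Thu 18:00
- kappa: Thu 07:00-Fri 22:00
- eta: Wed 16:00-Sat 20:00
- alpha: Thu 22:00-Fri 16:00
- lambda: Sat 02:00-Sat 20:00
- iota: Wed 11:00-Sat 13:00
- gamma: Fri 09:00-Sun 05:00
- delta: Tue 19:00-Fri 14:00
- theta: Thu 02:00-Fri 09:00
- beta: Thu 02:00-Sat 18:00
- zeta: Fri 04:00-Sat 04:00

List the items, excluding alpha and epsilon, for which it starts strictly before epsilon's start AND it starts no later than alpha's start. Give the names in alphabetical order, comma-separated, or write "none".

delta, eta, iota

Conditions: its start is strictly before epsilon's start (X.start < Thu 01:00) AND its start is no later than alpha's start (X.start <= Thu 22:00).
beta: start Thu 02:00 < Thu 01:00? ✗; start Thu 02:00 <= Thu 22:00? ✓ → no.
delta: start Tue 19:00 < Thu 01:00? ✓; start Tue 19:00 <= Thu 22:00? ✓ → yes.
eta: start Wed 16:00 < Thu 01:00? ✓; start Wed 16:00 <= Thu 22:00? ✓ → yes.
gamma: start Fri 09:00 < Thu 01:00? ✗; start Fri 09:00 <= Thu 22:00? ✗ → no.
iota: start Wed 11:00 < Thu 01:00? ✓; start Wed 11:00 <= Thu 22:00? ✓ → yes.
kappa: start Thu 07:00 < Thu 01:00? ✗; start Thu 07:00 <= Thu 22:00? ✓ → no.
lambda: start Sat 02:00 < Thu 01:00? ✗; start Sat 02:00 <= Thu 22:00? ✗ → no.
theta: start Thu 02:00 < Thu 01:00? ✗; start Thu 02:00 <= Thu 22:00? ✓ → no.
zeta: start Fri 04:00 < Thu 01:00? ✗; start Fri 04:00 <= Thu 22:00? ✗ → no.
Result: delta, eta, iota.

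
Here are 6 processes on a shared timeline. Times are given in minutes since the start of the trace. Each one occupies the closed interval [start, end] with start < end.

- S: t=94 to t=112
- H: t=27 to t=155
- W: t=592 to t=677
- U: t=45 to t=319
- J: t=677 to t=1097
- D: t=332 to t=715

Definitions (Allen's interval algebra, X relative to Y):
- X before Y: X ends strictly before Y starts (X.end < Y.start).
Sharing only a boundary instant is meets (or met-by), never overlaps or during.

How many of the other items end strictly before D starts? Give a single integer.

3

Target D = [t=332, t=715].
H [t=27, t=155] → before → counts.
J [t=677, t=1097] → overlapped-by → no.
S [t=94, t=112] → before → counts.
U [t=45, t=319] → before → counts.
W [t=592, t=677] → during → no.
Total: 3.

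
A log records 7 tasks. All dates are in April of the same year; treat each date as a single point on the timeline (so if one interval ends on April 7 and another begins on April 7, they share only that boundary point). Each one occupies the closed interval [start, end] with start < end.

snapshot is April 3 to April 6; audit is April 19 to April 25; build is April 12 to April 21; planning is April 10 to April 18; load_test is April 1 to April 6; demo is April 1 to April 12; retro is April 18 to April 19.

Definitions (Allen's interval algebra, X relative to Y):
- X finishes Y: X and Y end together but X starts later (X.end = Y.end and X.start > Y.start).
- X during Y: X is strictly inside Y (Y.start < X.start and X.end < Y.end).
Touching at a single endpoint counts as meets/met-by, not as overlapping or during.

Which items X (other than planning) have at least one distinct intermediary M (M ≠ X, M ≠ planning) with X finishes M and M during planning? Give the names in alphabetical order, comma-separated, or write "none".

none

Target planning = [April 10, April 18].
Intermediaries M with M during planning: none.
Union: none.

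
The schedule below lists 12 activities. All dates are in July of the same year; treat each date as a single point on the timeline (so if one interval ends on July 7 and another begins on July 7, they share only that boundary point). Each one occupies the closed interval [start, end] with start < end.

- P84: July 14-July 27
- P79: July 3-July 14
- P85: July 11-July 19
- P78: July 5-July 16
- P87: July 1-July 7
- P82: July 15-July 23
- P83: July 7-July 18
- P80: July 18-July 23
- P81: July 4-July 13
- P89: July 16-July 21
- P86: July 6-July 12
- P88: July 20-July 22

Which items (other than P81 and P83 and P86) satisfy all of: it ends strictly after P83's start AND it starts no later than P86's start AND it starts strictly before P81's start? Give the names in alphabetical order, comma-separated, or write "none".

Conditions: its end is strictly after P83's start (X.end > July 7) AND its start is no later than P86's start (X.start <= July 6) AND its start is strictly before P81's start (X.start < July 4).
P78: end July 16 > July 7? ✓; start July 5 <= July 6? ✓; start July 5 < July 4? ✗ → no.
P79: end July 14 > July 7? ✓; start July 3 <= July 6? ✓; start July 3 < July 4? ✓ → yes.
P80: end July 23 > July 7? ✓; start July 18 <= July 6? ✗; start July 18 < July 4? ✗ → no.
P82: end July 23 > July 7? ✓; start July 15 <= July 6? ✗; start July 15 < July 4? ✗ → no.
P84: end July 27 > July 7? ✓; start July 14 <= July 6? ✗; start July 14 < July 4? ✗ → no.
P85: end July 19 > July 7? ✓; start July 11 <= July 6? ✗; start July 11 < July 4? ✗ → no.
P87: end July 7 > July 7? ✗; start July 1 <= July 6? ✓; start July 1 < July 4? ✓ → no.
P88: end July 22 > July 7? ✓; start July 20 <= July 6? ✗; start July 20 < July 4? ✗ → no.
P89: end July 21 > July 7? ✓; start July 16 <= July 6? ✗; start July 16 < July 4? ✗ → no.
Result: P79.

P79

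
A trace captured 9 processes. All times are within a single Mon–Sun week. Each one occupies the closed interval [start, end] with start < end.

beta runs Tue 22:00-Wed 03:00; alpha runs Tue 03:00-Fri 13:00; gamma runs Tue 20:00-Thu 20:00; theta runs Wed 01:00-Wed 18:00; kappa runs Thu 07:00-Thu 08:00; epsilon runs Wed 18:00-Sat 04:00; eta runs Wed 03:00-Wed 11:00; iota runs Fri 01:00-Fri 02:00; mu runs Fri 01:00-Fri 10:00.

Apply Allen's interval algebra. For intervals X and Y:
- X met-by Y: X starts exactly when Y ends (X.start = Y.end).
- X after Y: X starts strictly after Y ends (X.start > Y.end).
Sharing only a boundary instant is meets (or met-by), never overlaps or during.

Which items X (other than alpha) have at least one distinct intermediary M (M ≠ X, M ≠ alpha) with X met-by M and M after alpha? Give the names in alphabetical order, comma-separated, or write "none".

Target alpha = [Tue 03:00, Fri 13:00].
Intermediaries M with M after alpha: none.
Union: none.

none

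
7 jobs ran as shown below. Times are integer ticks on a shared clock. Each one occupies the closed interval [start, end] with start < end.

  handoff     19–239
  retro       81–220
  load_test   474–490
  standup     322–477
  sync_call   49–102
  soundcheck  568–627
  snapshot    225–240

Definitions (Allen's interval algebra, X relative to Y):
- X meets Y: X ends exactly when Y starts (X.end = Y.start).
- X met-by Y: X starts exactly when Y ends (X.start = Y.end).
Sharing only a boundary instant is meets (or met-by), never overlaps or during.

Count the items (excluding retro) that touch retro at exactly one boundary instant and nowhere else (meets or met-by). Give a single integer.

0

Target retro = [81, 220].
handoff [19, 239] → contains → no.
load_test [474, 490] → after → no.
snapshot [225, 240] → after → no.
soundcheck [568, 627] → after → no.
standup [322, 477] → after → no.
sync_call [49, 102] → overlaps → no.
Total: 0.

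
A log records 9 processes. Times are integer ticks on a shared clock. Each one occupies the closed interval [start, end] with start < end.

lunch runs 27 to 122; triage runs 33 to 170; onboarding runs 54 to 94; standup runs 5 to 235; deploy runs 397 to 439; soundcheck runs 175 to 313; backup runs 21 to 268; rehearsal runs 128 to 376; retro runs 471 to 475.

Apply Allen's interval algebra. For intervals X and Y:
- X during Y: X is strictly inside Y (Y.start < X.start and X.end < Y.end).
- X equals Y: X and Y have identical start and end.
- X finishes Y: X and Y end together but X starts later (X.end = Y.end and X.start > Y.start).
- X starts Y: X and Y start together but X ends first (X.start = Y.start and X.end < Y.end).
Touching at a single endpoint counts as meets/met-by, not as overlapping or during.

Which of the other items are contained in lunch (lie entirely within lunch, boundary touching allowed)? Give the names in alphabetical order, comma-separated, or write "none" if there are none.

onboarding

Target lunch = [27, 122].
backup [21, 268] → contains → no.
deploy [397, 439] → after → no.
onboarding [54, 94] → during → yes.
rehearsal [128, 376] → after → no.
retro [471, 475] → after → no.
soundcheck [175, 313] → after → no.
standup [5, 235] → contains → no.
triage [33, 170] → overlapped-by → no.
Result: onboarding.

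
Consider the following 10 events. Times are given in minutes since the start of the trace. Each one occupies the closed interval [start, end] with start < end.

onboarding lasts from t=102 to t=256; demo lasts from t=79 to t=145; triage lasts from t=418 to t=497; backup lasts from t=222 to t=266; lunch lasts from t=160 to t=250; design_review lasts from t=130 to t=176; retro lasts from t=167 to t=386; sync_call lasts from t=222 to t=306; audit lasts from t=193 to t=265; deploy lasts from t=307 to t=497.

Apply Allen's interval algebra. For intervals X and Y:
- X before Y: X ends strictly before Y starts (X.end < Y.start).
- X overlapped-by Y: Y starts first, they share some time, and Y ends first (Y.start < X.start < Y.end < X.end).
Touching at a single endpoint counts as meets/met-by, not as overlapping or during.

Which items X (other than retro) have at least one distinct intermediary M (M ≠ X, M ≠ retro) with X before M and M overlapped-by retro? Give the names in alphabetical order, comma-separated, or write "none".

Target retro = [t=167, t=386].
Intermediaries M with M overlapped-by retro: deploy.
Via deploy — items with X before deploy: audit, backup, demo, design_review, lunch, onboarding, sync_call.
Union: audit, backup, demo, design_review, lunch, onboarding, sync_call.

audit, backup, demo, design_review, lunch, onboarding, sync_call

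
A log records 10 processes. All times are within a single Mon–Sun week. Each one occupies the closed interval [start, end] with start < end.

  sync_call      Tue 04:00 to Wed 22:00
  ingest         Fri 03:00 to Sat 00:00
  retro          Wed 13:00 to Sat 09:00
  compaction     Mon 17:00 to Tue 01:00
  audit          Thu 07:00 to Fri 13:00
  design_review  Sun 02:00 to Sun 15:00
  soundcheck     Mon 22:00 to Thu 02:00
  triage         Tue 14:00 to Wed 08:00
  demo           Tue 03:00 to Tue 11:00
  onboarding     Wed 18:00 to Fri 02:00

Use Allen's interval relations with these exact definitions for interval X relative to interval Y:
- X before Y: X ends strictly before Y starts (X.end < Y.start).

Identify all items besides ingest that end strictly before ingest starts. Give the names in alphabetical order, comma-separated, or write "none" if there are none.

compaction, demo, onboarding, soundcheck, sync_call, triage

Target ingest = [Fri 03:00, Sat 00:00].
audit [Thu 07:00, Fri 13:00] → overlaps → no.
compaction [Mon 17:00, Tue 01:00] → before → yes.
demo [Tue 03:00, Tue 11:00] → before → yes.
design_review [Sun 02:00, Sun 15:00] → after → no.
onboarding [Wed 18:00, Fri 02:00] → before → yes.
retro [Wed 13:00, Sat 09:00] → contains → no.
soundcheck [Mon 22:00, Thu 02:00] → before → yes.
sync_call [Tue 04:00, Wed 22:00] → before → yes.
triage [Tue 14:00, Wed 08:00] → before → yes.
Result: compaction, demo, onboarding, soundcheck, sync_call, triage.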